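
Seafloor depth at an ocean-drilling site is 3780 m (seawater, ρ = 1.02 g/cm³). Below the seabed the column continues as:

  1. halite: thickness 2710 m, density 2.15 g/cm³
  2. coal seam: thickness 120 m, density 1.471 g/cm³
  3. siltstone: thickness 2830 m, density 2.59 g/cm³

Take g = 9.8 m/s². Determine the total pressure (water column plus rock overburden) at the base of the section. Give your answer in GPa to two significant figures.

seawater: 1020 kg/m³ × 9.8 m/s² × 3780 m = 3.778×10^7 Pa = 0.03778 GPa
halite: 2150 kg/m³ × 9.8 m/s² × 2710 m = 5.710×10^7 Pa = 0.05710 GPa
coal seam: 1471 kg/m³ × 9.8 m/s² × 120 m = 1.730×10^6 Pa = 1.730×10^-3 GPa
siltstone: 2590 kg/m³ × 9.8 m/s² × 2830 m = 7.183×10^7 Pa = 0.07183 GPa
Total = 0.03778 + 0.05710 + 1.730×10^-3 + 0.07183 = 0.16845 GPa

0.17 GPa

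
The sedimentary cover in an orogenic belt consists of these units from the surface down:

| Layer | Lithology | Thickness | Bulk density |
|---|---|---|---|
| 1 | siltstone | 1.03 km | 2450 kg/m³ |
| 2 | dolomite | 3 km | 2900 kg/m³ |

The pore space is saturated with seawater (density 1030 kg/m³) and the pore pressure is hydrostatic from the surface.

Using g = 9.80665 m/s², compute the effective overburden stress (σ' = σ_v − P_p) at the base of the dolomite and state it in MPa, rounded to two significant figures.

69 MPa

Overburden (lithostatic) stress σ_v:
siltstone: 2450 kg/m³ × 9.80665 m/s² × 1030 m = 2.475×10^7 Pa = 24.75 MPa
dolomite: 2900 kg/m³ × 9.80665 m/s² × 3000 m = 8.532×10^7 Pa = 85.32 MPa
Total = 24.75 + 85.32 = 110.06 MPa
Pore pressure P_p = 1030 kg/m³ × 9.80665 m/s² × 4030 m = 4.071×10^7 Pa = 40.71 MPa
Effective stress σ' = σ_v − P_p = 110.1 − 40.71 = 69.359 MPa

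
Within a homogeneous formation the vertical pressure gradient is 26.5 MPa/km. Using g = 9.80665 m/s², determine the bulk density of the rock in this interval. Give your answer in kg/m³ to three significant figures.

ρ = (dP/dz)/g = 26.5 MPa/km / 9.80665 m/s² = 26500 Pa/m / 9.80665 m/s² = 2702.2 kg/m³

2700 kg/m³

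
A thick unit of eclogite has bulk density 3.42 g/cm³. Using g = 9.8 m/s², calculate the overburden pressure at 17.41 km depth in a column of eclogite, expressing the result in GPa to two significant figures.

eclogite: 3420 kg/m³ × 9.8 m/s² × 17410 m = 5.835×10^8 Pa = 0.5835 GPa

0.58 GPa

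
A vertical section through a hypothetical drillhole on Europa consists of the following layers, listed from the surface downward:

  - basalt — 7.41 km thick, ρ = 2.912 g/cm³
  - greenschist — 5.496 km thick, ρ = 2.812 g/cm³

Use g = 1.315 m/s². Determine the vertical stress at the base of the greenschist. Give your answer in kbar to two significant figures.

basalt: 2912 kg/m³ × 1.315 m/s² × 7410 m = 2.837×10^7 Pa = 0.2837 kbar
greenschist: 2812 kg/m³ × 1.315 m/s² × 5496 m = 2.032×10^7 Pa = 0.2032 kbar
Total = 0.2837 + 0.2032 = 0.48698 kbar

0.49 kbar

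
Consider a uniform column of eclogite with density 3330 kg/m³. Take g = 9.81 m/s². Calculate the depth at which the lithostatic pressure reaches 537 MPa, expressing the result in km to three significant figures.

h = P/(ρg) = 537 MPa / (3330 kg/m³ × 9.81 m/s²) = 5.370×10^8 Pa / 32667 Pa/m = 16438 m
= 16.438 km

16.4 km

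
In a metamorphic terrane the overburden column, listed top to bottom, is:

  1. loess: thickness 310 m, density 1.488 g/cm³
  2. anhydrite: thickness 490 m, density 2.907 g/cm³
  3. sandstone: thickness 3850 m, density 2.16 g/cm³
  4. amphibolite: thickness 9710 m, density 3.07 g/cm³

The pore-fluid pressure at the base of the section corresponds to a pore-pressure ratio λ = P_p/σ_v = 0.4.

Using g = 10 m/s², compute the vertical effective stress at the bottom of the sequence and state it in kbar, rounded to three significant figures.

2.40 kbar

Overburden (lithostatic) stress σ_v:
loess: 1488 kg/m³ × 10 m/s² × 310 m = 4.613×10^6 Pa = 4.613 MPa
anhydrite: 2907 kg/m³ × 10 m/s² × 490 m = 1.424×10^7 Pa = 14.24 MPa
sandstone: 2160 kg/m³ × 10 m/s² × 3850 m = 8.316×10^7 Pa = 83.16 MPa
amphibolite: 3070 kg/m³ × 10 m/s² × 9710 m = 2.981×10^8 Pa = 298.1 MPa
Total = 4.613 + 14.24 + 83.16 + 298.1 = 400.11 MPa
Pore pressure P_p = λ·σ_v = 0.4 × 400.1 MPa = 160.0 MPa
Effective stress σ' = σ_v − P_p = 400.1 − 160.0 = 240.07 MPa = 2.4007 kbar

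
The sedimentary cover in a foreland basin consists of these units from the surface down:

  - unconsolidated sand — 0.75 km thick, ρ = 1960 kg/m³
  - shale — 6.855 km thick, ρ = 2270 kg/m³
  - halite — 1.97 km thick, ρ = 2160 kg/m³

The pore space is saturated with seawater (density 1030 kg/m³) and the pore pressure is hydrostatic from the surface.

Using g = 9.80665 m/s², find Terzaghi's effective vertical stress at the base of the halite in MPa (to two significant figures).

110 MPa

Overburden (lithostatic) stress σ_v:
unconsolidated sand: 1960 kg/m³ × 9.80665 m/s² × 750 m = 1.442×10^7 Pa = 14.42 MPa
shale: 2270 kg/m³ × 9.80665 m/s² × 6855 m = 1.526×10^8 Pa = 152.6 MPa
halite: 2160 kg/m³ × 9.80665 m/s² × 1970 m = 4.173×10^7 Pa = 41.73 MPa
Total = 14.42 + 152.6 + 41.73 = 208.74 MPa
Pore pressure P_p = 1030 kg/m³ × 9.80665 m/s² × 9575 m = 9.672×10^7 Pa = 96.72 MPa
Effective stress σ' = σ_v − P_p = 208.7 − 96.72 = 112.03 MPa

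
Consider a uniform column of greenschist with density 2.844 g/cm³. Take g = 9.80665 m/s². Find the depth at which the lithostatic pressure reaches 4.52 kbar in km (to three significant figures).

h = P/(ρg) = 4.52 kbar / (2844 kg/m³ × 9.80665 m/s²) = 4.520×10^8 Pa / 27890 Pa/m = 16206 m
= 16.206 km

16.2 km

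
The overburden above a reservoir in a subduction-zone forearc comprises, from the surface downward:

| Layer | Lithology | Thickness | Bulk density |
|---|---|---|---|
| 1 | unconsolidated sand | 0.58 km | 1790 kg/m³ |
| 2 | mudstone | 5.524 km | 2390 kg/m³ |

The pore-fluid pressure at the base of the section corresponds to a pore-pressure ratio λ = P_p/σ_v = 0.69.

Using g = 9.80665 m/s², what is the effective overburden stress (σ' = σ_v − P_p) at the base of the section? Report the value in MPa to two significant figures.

43 MPa

Overburden (lithostatic) stress σ_v:
unconsolidated sand: 1790 kg/m³ × 9.80665 m/s² × 580 m = 1.018×10^7 Pa = 10.18 MPa
mudstone: 2390 kg/m³ × 9.80665 m/s² × 5524 m = 1.295×10^8 Pa = 129.5 MPa
Total = 10.18 + 129.5 = 139.65 MPa
Pore pressure P_p = λ·σ_v = 0.69 × 139.7 MPa = 96.36 MPa
Effective stress σ' = σ_v − P_p = 139.7 − 96.36 = 43.292 MPa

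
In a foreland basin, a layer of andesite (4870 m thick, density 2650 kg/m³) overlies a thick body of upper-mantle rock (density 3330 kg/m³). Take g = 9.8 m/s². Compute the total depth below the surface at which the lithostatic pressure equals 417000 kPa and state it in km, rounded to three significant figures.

13.8 km

Pressure at base of upper layers: 2650×9.8×4870 = 1.265×10^8 Pa = 1.265×10^5 kPa
Remaining pressure to be supplied by upper-mantle rock: 4.170×10^8 − 1.265×10^8 = 2.905×10^8 Pa
Additional depth in upper-mantle rock = 2.905×10^8 Pa / (3330 kg/m³ × 9.8 m/s²) = 8902.6 m
Total depth = 4870 m + 8902.6 m = 13773 m
= 13.773 km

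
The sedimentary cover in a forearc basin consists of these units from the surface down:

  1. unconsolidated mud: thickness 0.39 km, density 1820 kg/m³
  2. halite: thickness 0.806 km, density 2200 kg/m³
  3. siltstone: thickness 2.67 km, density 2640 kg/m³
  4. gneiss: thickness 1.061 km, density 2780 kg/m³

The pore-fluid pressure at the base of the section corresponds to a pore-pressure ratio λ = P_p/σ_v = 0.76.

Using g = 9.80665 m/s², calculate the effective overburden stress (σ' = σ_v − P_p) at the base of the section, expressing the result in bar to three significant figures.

294 bar

Overburden (lithostatic) stress σ_v:
unconsolidated mud: 1820 kg/m³ × 9.80665 m/s² × 390 m = 6.961×10^6 Pa = 6.961 MPa
halite: 2200 kg/m³ × 9.80665 m/s² × 806 m = 1.739×10^7 Pa = 17.39 MPa
siltstone: 2640 kg/m³ × 9.80665 m/s² × 2670 m = 6.913×10^7 Pa = 69.13 MPa
gneiss: 2780 kg/m³ × 9.80665 m/s² × 1061 m = 2.893×10^7 Pa = 28.93 MPa
Total = 6.961 + 17.39 + 69.13 + 28.93 = 122.40 MPa
Pore pressure P_p = λ·σ_v = 0.76 × 122.4 MPa = 93.02 MPa
Effective stress σ' = σ_v − P_p = 122.4 − 93.02 = 29.376 MPa = 293.76 bar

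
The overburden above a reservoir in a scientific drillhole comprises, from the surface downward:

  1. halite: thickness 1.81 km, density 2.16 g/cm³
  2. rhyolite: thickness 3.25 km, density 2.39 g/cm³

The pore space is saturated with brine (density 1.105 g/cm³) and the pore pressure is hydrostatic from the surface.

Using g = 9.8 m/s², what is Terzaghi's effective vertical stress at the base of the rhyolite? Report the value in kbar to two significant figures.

Overburden (lithostatic) stress σ_v:
halite: 2160 kg/m³ × 9.8 m/s² × 1810 m = 3.831×10^7 Pa = 38.31 MPa
rhyolite: 2390 kg/m³ × 9.8 m/s² × 3250 m = 7.612×10^7 Pa = 76.12 MPa
Total = 38.31 + 76.12 = 114.44 MPa
Pore pressure P_p = 1105 kg/m³ × 9.8 m/s² × 5060 m = 5.479×10^7 Pa = 54.79 MPa
Effective stress σ' = σ_v − P_p = 114.4 − 54.79 = 59.641 MPa = 0.59641 kbar

0.60 kbar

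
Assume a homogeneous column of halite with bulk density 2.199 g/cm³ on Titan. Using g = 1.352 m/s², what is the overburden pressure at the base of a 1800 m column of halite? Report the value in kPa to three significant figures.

halite: 2199 kg/m³ × 1.352 m/s² × 1800 m = 5.351×10^6 Pa = 5351 kPa

5350 kPa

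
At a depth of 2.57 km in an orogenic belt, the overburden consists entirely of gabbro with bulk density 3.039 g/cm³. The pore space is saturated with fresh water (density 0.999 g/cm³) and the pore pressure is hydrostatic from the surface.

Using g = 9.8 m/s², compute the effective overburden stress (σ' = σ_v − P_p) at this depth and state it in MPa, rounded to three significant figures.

51.4 MPa

Overburden (lithostatic) stress σ_v:
gabbro: 3039 kg/m³ × 9.8 m/s² × 2570 m = 7.654×10^7 Pa = 76.54 MPa
Pore pressure P_p = 999 kg/m³ × 9.8 m/s² × 2570 m = 2.516×10^7 Pa = 25.16 MPa
Effective stress σ' = σ_v − P_p = 76.54 − 25.16 = 51.379 MPa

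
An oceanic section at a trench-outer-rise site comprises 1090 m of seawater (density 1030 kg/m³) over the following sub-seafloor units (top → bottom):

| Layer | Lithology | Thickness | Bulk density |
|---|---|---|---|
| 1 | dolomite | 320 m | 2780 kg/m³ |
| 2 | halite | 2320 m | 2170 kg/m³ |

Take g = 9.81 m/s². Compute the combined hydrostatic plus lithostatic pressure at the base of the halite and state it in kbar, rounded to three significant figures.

0.691 kbar

seawater: 1030 kg/m³ × 9.81 m/s² × 1090 m = 1.101×10^7 Pa = 0.1101 kbar
dolomite: 2780 kg/m³ × 9.81 m/s² × 320 m = 8.727×10^6 Pa = 0.08727 kbar
halite: 2170 kg/m³ × 9.81 m/s² × 2320 m = 4.939×10^7 Pa = 0.4939 kbar
Total = 0.1101 + 0.08727 + 0.4939 = 0.69128 kbar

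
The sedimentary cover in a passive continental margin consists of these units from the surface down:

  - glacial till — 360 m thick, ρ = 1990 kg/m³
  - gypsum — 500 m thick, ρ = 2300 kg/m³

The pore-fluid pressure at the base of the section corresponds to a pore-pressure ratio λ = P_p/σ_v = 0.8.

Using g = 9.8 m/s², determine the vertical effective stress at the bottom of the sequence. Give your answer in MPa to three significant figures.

3.66 MPa

Overburden (lithostatic) stress σ_v:
glacial till: 1990 kg/m³ × 9.8 m/s² × 360 m = 7.021×10^6 Pa = 7.021 MPa
gypsum: 2300 kg/m³ × 9.8 m/s² × 500 m = 1.127×10^7 Pa = 11.27 MPa
Total = 7.021 + 11.27 = 18.291 MPa
Pore pressure P_p = λ·σ_v = 0.8 × 18.29 MPa = 14.63 MPa
Effective stress σ' = σ_v − P_p = 18.29 − 14.63 = 3.6581 MPa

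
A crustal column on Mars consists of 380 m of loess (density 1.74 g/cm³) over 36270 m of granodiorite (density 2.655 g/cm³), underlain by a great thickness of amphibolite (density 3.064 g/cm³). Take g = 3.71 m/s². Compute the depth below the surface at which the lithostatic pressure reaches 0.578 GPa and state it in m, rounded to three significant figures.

Pressure at base of upper layers: 1740×3.71×380 + 2655×3.71×36270 = 3.597×10^8 Pa = 0.3597 GPa
Remaining pressure to be supplied by amphibolite: 5.780×10^8 − 3.597×10^8 = 2.183×10^8 Pa
Additional depth in amphibolite = 2.183×10^8 Pa / (3064 kg/m³ × 3.71 m/s²) = 19203 m
Total depth = 36650 m + 19203 m = 55853 m

55900 m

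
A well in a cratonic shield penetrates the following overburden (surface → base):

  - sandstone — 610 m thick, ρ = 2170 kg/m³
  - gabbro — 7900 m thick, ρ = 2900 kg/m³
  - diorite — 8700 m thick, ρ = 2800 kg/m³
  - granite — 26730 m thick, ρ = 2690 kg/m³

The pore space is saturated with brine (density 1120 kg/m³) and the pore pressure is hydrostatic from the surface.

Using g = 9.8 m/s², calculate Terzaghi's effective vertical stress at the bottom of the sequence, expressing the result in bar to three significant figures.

Overburden (lithostatic) stress σ_v:
sandstone: 2170 kg/m³ × 9.8 m/s² × 610 m = 1.297×10^7 Pa = 12.97 MPa
gabbro: 2900 kg/m³ × 9.8 m/s² × 7900 m = 2.245×10^8 Pa = 224.5 MPa
diorite: 2800 kg/m³ × 9.8 m/s² × 8700 m = 2.387×10^8 Pa = 238.7 MPa
granite: 2690 kg/m³ × 9.8 m/s² × 26730 m = 7.047×10^8 Pa = 704.7 MPa
Total = 12.97 + 224.5 + 238.7 + 704.7 = 1180.9 MPa
Pore pressure P_p = 1120 kg/m³ × 9.8 m/s² × 43940 m = 4.823×10^8 Pa = 482.3 MPa
Effective stress σ' = σ_v − P_p = 1181 − 482.3 = 698.59 MPa = 6985.9 bar

6990 bar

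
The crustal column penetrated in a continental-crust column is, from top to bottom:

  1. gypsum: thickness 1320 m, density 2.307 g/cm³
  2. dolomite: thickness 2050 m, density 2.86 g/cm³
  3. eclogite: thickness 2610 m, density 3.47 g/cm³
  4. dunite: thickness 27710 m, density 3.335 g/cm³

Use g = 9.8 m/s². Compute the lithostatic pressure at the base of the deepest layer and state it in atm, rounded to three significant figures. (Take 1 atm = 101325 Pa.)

10700 atm

gypsum: 2307 kg/m³ × 9.8 m/s² × 1320 m = 2.984×10^7 Pa = 294.5 atm
dolomite: 2860 kg/m³ × 9.8 m/s² × 2050 m = 5.746×10^7 Pa = 567.1 atm
eclogite: 3470 kg/m³ × 9.8 m/s² × 2610 m = 8.876×10^7 Pa = 876.0 atm
dunite: 3335 kg/m³ × 9.8 m/s² × 27710 m = 9.056×10^8 Pa = 8938 atm
Total = 294.5 + 567.1 + 876.0 + 8938 = 10676 atm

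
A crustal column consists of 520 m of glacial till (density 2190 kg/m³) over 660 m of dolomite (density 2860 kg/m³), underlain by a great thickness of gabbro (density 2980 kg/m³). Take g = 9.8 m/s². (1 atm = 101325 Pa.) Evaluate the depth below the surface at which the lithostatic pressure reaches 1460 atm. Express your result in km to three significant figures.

Pressure at base of upper layers: 2190×9.8×520 + 2860×9.8×660 = 2.966×10^7 Pa = 292.7 atm
Remaining pressure to be supplied by gabbro: 1.479×10^8 − 2.966×10^7 = 1.183×10^8 Pa
Additional depth in gabbro = 1.183×10^8 Pa / (2980 kg/m³ × 9.8 m/s²) = 4050.0 m
Total depth = 1180 m + 4050.0 m = 5230.0 m
= 5.2300 km

5.23 km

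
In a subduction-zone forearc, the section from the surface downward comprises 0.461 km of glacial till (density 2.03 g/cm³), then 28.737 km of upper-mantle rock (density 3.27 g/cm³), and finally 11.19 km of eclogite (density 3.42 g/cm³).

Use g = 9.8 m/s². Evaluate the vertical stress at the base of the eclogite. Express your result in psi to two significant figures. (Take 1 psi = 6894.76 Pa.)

190000 psi

glacial till: 2030 kg/m³ × 9.8 m/s² × 461 m = 9.171×10^6 Pa = 1330 psi
upper-mantle rock: 3270 kg/m³ × 9.8 m/s² × 28737 m = 9.209×10^8 Pa = 1.336×10^5 psi
eclogite: 3420 kg/m³ × 9.8 m/s² × 11190 m = 3.750×10^8 Pa = 54396 psi
Total = 1330 + 1.336×10^5 + 54396 = 1.8929×10^5 psi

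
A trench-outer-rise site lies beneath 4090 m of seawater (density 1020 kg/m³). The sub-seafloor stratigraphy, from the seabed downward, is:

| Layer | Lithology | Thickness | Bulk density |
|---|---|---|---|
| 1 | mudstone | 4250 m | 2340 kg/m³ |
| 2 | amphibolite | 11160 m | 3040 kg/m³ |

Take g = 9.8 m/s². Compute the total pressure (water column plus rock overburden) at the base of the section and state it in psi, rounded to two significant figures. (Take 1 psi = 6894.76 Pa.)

seawater: 1020 kg/m³ × 9.8 m/s² × 4090 m = 4.088×10^7 Pa = 5930 psi
mudstone: 2340 kg/m³ × 9.8 m/s² × 4250 m = 9.746×10^7 Pa = 14136 psi
amphibolite: 3040 kg/m³ × 9.8 m/s² × 11160 m = 3.325×10^8 Pa = 48222 psi
Total = 5930 + 14136 + 48222 = 68287 psi

68000 psi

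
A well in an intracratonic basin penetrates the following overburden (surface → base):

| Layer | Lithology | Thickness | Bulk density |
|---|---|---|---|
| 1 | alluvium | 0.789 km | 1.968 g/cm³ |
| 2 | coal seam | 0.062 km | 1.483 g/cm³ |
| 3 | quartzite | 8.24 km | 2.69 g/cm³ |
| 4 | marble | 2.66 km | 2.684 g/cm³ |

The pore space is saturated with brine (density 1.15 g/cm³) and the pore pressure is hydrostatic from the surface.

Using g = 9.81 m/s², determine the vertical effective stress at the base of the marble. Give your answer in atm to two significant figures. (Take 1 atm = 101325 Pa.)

1700 atm

Overburden (lithostatic) stress σ_v:
alluvium: 1968 kg/m³ × 9.81 m/s² × 789 m = 1.523×10^7 Pa = 15.23 MPa
coal seam: 1483 kg/m³ × 9.81 m/s² × 62 m = 9.020×10^5 Pa = 0.9020 MPa
quartzite: 2690 kg/m³ × 9.81 m/s² × 8240 m = 2.174×10^8 Pa = 217.4 MPa
marble: 2684 kg/m³ × 9.81 m/s² × 2660 m = 7.004×10^7 Pa = 70.04 MPa
Total = 15.23 + 0.9020 + 217.4 + 70.04 = 303.62 MPa
Pore pressure P_p = 1150 kg/m³ × 9.81 m/s² × 11751 m = 1.326×10^8 Pa = 132.6 MPa
Effective stress σ' = σ_v − P_p = 303.6 − 132.6 = 171.05 MPa = 1688.1 atm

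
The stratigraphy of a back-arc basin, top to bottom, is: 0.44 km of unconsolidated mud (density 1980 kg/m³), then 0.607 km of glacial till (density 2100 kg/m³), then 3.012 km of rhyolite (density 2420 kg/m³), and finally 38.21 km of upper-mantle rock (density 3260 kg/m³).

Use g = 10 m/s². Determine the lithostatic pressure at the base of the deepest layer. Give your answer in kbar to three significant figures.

unconsolidated mud: 1980 kg/m³ × 10 m/s² × 440 m = 8.712×10^6 Pa = 0.08712 kbar
glacial till: 2100 kg/m³ × 10 m/s² × 607 m = 1.275×10^7 Pa = 0.1275 kbar
rhyolite: 2420 kg/m³ × 10 m/s² × 3012 m = 7.289×10^7 Pa = 0.7289 kbar
upper-mantle rock: 3260 kg/m³ × 10 m/s² × 38210 m = 1.246×10^9 Pa = 12.46 kbar
Total = 0.08712 + 0.1275 + 0.7289 + 12.46 = 13.400 kbar

13.4 kbar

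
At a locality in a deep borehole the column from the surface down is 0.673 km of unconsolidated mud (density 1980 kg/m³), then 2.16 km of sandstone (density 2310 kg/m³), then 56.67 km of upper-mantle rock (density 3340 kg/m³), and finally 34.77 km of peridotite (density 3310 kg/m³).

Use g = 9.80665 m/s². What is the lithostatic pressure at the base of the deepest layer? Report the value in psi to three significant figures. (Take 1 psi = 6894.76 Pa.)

442000 psi

unconsolidated mud: 1980 kg/m³ × 9.80665 m/s² × 673 m = 1.307×10^7 Pa = 1895 psi
sandstone: 2310 kg/m³ × 9.80665 m/s² × 2160 m = 4.893×10^7 Pa = 7097 psi
upper-mantle rock: 3340 kg/m³ × 9.80665 m/s² × 56670 m = 1.856×10^9 Pa = 2.692×10^5 psi
peridotite: 3310 kg/m³ × 9.80665 m/s² × 34770 m = 1.129×10^9 Pa = 1.637×10^5 psi
Total = 1895 + 7097 + 2.692×10^5 + 1.637×10^5 = 4.4190×10^5 psi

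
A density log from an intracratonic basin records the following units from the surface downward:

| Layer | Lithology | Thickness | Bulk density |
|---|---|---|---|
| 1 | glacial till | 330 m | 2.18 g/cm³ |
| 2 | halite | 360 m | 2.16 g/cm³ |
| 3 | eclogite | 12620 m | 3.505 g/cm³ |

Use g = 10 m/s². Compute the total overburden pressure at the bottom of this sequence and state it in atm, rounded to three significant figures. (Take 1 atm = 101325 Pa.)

4510 atm

glacial till: 2180 kg/m³ × 10 m/s² × 330 m = 7.194×10^6 Pa = 71.00 atm
halite: 2160 kg/m³ × 10 m/s² × 360 m = 7.776×10^6 Pa = 76.74 atm
eclogite: 3505 kg/m³ × 10 m/s² × 12620 m = 4.423×10^8 Pa = 4365 atm
Total = 71.00 + 76.74 + 4365 = 4513.2 atm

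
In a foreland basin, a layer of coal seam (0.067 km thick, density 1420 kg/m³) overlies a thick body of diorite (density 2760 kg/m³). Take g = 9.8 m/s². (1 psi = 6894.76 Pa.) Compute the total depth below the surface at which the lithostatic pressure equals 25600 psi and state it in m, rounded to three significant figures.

Pressure at base of upper layers: 1420×9.8×67 = 9.324×10^5 Pa = 135.2 psi
Remaining pressure to be supplied by diorite: 1.765×10^8 − 9.324×10^5 = 1.756×10^8 Pa
Additional depth in diorite = 1.756×10^8 Pa / (2760 kg/m³ × 9.8 m/s²) = 6491.2 m
Total depth = 67 m + 6491.2 m = 6558.2 m

6560 m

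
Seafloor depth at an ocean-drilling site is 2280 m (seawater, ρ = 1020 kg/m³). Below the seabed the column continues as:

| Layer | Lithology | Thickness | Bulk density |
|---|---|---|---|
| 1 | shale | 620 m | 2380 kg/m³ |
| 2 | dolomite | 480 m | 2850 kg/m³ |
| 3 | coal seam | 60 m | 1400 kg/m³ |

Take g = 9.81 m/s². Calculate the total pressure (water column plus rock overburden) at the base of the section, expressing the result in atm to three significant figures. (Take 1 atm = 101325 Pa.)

seawater: 1020 kg/m³ × 9.81 m/s² × 2280 m = 2.281×10^7 Pa = 225.2 atm
shale: 2380 kg/m³ × 9.81 m/s² × 620 m = 1.448×10^7 Pa = 142.9 atm
dolomite: 2850 kg/m³ × 9.81 m/s² × 480 m = 1.342×10^7 Pa = 132.4 atm
coal seam: 1400 kg/m³ × 9.81 m/s² × 60 m = 8.240×10^5 Pa = 8.133 atm
Total = 225.2 + 142.9 + 132.4 + 8.133 = 508.60 atm

509 atm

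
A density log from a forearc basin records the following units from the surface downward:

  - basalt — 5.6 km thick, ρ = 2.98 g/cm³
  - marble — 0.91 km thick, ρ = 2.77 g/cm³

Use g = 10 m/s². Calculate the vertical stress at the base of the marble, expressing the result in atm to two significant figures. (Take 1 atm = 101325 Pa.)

basalt: 2980 kg/m³ × 10 m/s² × 5600 m = 1.669×10^8 Pa = 1647 atm
marble: 2770 kg/m³ × 10 m/s² × 910 m = 2.521×10^7 Pa = 248.8 atm
Total = 1647 + 248.8 = 1895.8 atm

1900 atm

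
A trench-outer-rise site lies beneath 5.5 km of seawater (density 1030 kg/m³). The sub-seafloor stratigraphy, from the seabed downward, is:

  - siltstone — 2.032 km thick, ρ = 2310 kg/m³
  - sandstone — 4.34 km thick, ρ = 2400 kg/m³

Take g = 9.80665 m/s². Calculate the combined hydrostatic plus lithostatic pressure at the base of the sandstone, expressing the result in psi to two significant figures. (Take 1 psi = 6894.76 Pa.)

seawater: 1030 kg/m³ × 9.80665 m/s² × 5500 m = 5.555×10^7 Pa = 8058 psi
siltstone: 2310 kg/m³ × 9.80665 m/s² × 2032 m = 4.603×10^7 Pa = 6676 psi
sandstone: 2400 kg/m³ × 9.80665 m/s² × 4340 m = 1.021×10^8 Pa = 14815 psi
Total = 8058 + 6676 + 14815 = 29549 psi

30000 psi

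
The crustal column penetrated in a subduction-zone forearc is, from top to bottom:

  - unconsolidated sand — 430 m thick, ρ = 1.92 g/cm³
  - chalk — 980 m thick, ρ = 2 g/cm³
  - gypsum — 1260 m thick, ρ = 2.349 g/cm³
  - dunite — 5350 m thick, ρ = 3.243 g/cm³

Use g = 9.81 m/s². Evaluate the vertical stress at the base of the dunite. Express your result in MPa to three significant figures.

unconsolidated sand: 1920 kg/m³ × 9.81 m/s² × 430 m = 8.099×10^6 Pa = 8.099 MPa
chalk: 2000 kg/m³ × 9.81 m/s² × 980 m = 1.923×10^7 Pa = 19.23 MPa
gypsum: 2349 kg/m³ × 9.81 m/s² × 1260 m = 2.904×10^7 Pa = 29.04 MPa
dunite: 3243 kg/m³ × 9.81 m/s² × 5350 m = 1.702×10^8 Pa = 170.2 MPa
Total = 8.099 + 19.23 + 29.04 + 170.2 = 226.57 MPa

227 MPa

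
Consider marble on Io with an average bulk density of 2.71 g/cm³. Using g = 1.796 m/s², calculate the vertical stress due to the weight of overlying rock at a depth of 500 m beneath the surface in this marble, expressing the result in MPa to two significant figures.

marble: 2710 kg/m³ × 1.796 m/s² × 500 m = 2.434×10^6 Pa = 2.434 MPa

2.4 MPa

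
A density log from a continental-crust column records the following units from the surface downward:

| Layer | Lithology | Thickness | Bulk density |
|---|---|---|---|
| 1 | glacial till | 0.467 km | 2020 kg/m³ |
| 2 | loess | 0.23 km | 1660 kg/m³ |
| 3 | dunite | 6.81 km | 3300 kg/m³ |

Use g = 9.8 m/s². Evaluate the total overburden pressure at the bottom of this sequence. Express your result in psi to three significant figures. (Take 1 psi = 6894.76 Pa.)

glacial till: 2020 kg/m³ × 9.8 m/s² × 467 m = 9.245×10^6 Pa = 1341 psi
loess: 1660 kg/m³ × 9.8 m/s² × 230 m = 3.742×10^6 Pa = 542.7 psi
dunite: 3300 kg/m³ × 9.8 m/s² × 6810 m = 2.202×10^8 Pa = 31942 psi
Total = 1341 + 542.7 + 31942 = 33826 psi

33800 psi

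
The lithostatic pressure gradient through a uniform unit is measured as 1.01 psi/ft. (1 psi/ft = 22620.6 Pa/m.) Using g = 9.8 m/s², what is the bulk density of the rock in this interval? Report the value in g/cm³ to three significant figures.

ρ = (dP/dz)/g = 1.01 psi/ft / 9.8 m/s² = 22847 Pa/m / 9.8 m/s² = 2331.3 kg/m³
= 2.331 g/cm³

2.33 g/cm³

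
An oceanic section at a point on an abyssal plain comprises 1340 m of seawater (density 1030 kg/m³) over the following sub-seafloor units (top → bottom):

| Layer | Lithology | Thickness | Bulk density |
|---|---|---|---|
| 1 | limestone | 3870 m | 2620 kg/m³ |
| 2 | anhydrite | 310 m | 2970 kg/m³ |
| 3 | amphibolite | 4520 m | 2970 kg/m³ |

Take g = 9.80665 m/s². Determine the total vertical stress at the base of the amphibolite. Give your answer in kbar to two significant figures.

seawater: 1030 kg/m³ × 9.80665 m/s² × 1340 m = 1.354×10^7 Pa = 0.1354 kbar
limestone: 2620 kg/m³ × 9.80665 m/s² × 3870 m = 9.943×10^7 Pa = 0.9943 kbar
anhydrite: 2970 kg/m³ × 9.80665 m/s² × 310 m = 9.029×10^6 Pa = 0.09029 kbar
amphibolite: 2970 kg/m³ × 9.80665 m/s² × 4520 m = 1.316×10^8 Pa = 1.316 kbar
Total = 0.1354 + 0.9943 + 0.09029 + 1.316 = 2.5365 kbar

2.5 kbar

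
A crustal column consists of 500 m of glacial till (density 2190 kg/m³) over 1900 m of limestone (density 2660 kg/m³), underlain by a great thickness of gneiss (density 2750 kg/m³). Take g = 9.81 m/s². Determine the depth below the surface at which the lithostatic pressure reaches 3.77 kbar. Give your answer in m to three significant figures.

14100 m

Pressure at base of upper layers: 2190×9.81×500 + 2660×9.81×1900 = 6.032×10^7 Pa = 0.6032 kbar
Remaining pressure to be supplied by gneiss: 3.770×10^8 − 6.032×10^7 = 3.167×10^8 Pa
Additional depth in gneiss = 3.167×10^8 Pa / (2750 kg/m³ × 9.81 m/s²) = 11739 m
Total depth = 2400 m + 11739 m = 14139 m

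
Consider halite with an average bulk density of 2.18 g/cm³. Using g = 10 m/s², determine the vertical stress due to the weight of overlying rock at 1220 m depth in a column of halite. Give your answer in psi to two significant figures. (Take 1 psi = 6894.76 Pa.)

halite: 2180 kg/m³ × 10 m/s² × 1220 m = 2.660×10^7 Pa = 3857 psi

3900 psi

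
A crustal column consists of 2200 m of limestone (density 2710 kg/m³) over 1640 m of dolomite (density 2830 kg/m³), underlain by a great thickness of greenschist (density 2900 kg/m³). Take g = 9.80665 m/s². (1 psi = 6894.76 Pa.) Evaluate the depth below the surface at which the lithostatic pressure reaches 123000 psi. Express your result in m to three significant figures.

30000 m

Pressure at base of upper layers: 2710×9.80665×2200 + 2830×9.80665×1640 = 1.040×10^8 Pa = 15081 psi
Remaining pressure to be supplied by greenschist: 8.481×10^8 − 1.040×10^8 = 7.441×10^8 Pa
Additional depth in greenschist = 7.441×10^8 Pa / (2900 kg/m³ × 9.80665 m/s²) = 26164 m
Total depth = 3840 m + 26164 m = 30004 m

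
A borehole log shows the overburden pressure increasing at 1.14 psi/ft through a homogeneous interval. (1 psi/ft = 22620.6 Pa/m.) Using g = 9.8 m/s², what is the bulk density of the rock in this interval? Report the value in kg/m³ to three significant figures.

2630 kg/m³

ρ = (dP/dz)/g = 1.14 psi/ft / 9.8 m/s² = 25787 Pa/m / 9.8 m/s² = 2631.4 kg/m³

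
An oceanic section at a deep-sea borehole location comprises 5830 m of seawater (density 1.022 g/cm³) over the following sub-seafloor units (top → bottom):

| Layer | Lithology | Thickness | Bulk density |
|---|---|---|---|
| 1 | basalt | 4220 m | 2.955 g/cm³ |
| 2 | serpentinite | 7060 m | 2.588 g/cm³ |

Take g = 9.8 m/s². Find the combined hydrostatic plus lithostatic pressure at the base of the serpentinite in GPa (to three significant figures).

0.360 GPa

seawater: 1022 kg/m³ × 9.8 m/s² × 5830 m = 5.839×10^7 Pa = 0.05839 GPa
basalt: 2955 kg/m³ × 9.8 m/s² × 4220 m = 1.222×10^8 Pa = 0.1222 GPa
serpentinite: 2588 kg/m³ × 9.8 m/s² × 7060 m = 1.791×10^8 Pa = 0.1791 GPa
Total = 0.05839 + 0.1222 + 0.1791 = 0.35966 GPa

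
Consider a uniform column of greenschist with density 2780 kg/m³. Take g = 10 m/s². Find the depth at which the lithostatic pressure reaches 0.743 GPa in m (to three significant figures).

26700 m

h = P/(ρg) = 0.743 GPa / (2780 kg/m³ × 10 m/s²) = 7.430×10^8 Pa / 27800 Pa/m = 26727 m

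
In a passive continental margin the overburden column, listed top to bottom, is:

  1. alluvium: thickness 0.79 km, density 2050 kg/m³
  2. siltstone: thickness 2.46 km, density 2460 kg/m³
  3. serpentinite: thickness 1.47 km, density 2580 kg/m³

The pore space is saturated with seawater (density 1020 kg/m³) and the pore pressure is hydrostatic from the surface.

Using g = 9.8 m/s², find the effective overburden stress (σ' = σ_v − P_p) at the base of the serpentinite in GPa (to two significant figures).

Overburden (lithostatic) stress σ_v:
alluvium: 2050 kg/m³ × 9.8 m/s² × 790 m = 1.587×10^7 Pa = 15.87 MPa
siltstone: 2460 kg/m³ × 9.8 m/s² × 2460 m = 5.931×10^7 Pa = 59.31 MPa
serpentinite: 2580 kg/m³ × 9.8 m/s² × 1470 m = 3.717×10^7 Pa = 37.17 MPa
Total = 15.87 + 59.31 + 37.17 = 112.34 MPa
Pore pressure P_p = 1020 kg/m³ × 9.8 m/s² × 4720 m = 4.718×10^7 Pa = 47.18 MPa
Effective stress σ' = σ_v − P_p = 112.3 − 47.18 = 65.163 MPa = 0.065163 GPa

0.065 GPa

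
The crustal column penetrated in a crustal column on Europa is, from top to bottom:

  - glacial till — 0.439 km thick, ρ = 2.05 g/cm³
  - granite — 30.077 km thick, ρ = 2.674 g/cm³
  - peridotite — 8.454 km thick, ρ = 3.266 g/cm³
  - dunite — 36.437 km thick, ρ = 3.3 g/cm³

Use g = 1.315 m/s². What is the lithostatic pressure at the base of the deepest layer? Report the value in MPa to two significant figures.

300 MPa

glacial till: 2050 kg/m³ × 1.315 m/s² × 439 m = 1.183×10^6 Pa = 1.183 MPa
granite: 2674 kg/m³ × 1.315 m/s² × 30077 m = 1.058×10^8 Pa = 105.8 MPa
peridotite: 3266 kg/m³ × 1.315 m/s² × 8454 m = 3.631×10^7 Pa = 36.31 MPa
dunite: 3300 kg/m³ × 1.315 m/s² × 36437 m = 1.581×10^8 Pa = 158.1 MPa
Total = 1.183 + 105.8 + 36.31 + 158.1 = 301.37 MPa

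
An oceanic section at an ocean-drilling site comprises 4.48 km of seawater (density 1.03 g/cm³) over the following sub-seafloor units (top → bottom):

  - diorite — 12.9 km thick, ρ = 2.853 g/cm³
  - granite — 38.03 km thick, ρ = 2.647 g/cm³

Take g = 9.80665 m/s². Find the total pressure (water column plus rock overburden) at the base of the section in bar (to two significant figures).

seawater: 1030 kg/m³ × 9.80665 m/s² × 4480 m = 4.525×10^7 Pa = 452.5 bar
diorite: 2853 kg/m³ × 9.80665 m/s² × 12900 m = 3.609×10^8 Pa = 3609 bar
granite: 2647 kg/m³ × 9.80665 m/s² × 38030 m = 9.872×10^8 Pa = 9872 bar
Total = 452.5 + 3609 + 9872 = 13934 bar

14000 bar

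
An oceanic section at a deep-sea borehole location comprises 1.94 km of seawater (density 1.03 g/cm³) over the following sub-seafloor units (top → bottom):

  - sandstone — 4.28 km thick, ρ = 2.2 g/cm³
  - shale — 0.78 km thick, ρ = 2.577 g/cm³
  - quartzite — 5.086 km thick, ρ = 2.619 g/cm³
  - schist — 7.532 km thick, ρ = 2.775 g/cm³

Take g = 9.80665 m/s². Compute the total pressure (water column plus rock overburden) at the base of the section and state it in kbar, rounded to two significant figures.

seawater: 1030 kg/m³ × 9.80665 m/s² × 1940 m = 1.960×10^7 Pa = 0.1960 kbar
sandstone: 2200 kg/m³ × 9.80665 m/s² × 4280 m = 9.234×10^7 Pa = 0.9234 kbar
shale: 2577 kg/m³ × 9.80665 m/s² × 780 m = 1.971×10^7 Pa = 0.1971 kbar
quartzite: 2619 kg/m³ × 9.80665 m/s² × 5086 m = 1.306×10^8 Pa = 1.306 kbar
schist: 2775 kg/m³ × 9.80665 m/s² × 7532 m = 2.050×10^8 Pa = 2.050 kbar
Total = 0.1960 + 0.9234 + 0.1971 + 1.306 + 2.050 = 4.6725 kbar

4.7 kbar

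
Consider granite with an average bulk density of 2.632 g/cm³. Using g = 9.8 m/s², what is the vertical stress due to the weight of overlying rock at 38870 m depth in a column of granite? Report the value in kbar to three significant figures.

10.0 kbar

granite: 2632 kg/m³ × 9.8 m/s² × 38870 m = 1.003×10^9 Pa = 10.03 kbar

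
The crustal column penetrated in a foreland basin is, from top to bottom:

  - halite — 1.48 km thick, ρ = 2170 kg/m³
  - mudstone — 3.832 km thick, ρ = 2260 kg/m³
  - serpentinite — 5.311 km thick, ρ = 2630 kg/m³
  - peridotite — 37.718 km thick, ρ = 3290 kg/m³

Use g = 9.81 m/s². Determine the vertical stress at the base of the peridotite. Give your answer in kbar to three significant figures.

14.7 kbar

halite: 2170 kg/m³ × 9.81 m/s² × 1480 m = 3.151×10^7 Pa = 0.3151 kbar
mudstone: 2260 kg/m³ × 9.81 m/s² × 3832 m = 8.496×10^7 Pa = 0.8496 kbar
serpentinite: 2630 kg/m³ × 9.81 m/s² × 5311 m = 1.370×10^8 Pa = 1.370 kbar
peridotite: 3290 kg/m³ × 9.81 m/s² × 37718 m = 1.217×10^9 Pa = 12.17 kbar
Total = 0.3151 + 0.8496 + 1.370 + 12.17 = 14.708 kbar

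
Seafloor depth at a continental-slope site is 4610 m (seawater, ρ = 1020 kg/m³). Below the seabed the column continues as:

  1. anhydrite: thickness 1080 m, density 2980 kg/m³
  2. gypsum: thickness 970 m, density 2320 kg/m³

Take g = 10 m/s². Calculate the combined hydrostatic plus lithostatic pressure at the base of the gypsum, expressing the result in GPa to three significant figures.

seawater: 1020 kg/m³ × 10 m/s² × 4610 m = 4.702×10^7 Pa = 0.04702 GPa
anhydrite: 2980 kg/m³ × 10 m/s² × 1080 m = 3.218×10^7 Pa = 0.03218 GPa
gypsum: 2320 kg/m³ × 10 m/s² × 970 m = 2.250×10^7 Pa = 0.02250 GPa
Total = 0.04702 + 0.03218 + 0.02250 = 0.10171 GPa

0.102 GPa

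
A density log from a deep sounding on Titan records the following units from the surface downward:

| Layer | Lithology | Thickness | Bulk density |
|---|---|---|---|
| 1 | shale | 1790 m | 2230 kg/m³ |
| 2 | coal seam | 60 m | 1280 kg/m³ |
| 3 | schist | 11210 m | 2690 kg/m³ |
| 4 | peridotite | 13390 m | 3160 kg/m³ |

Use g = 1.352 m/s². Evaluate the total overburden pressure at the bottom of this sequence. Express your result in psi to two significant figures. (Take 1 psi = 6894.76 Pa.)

15000 psi

shale: 2230 kg/m³ × 1.352 m/s² × 1790 m = 5.397×10^6 Pa = 782.7 psi
coal seam: 1280 kg/m³ × 1.352 m/s² × 60 m = 1.038×10^5 Pa = 15.06 psi
schist: 2690 kg/m³ × 1.352 m/s² × 11210 m = 4.077×10^7 Pa = 5913 psi
peridotite: 3160 kg/m³ × 1.352 m/s² × 13390 m = 5.721×10^7 Pa = 8297 psi
Total = 782.7 + 15.06 + 5913 + 8297 = 15008 psi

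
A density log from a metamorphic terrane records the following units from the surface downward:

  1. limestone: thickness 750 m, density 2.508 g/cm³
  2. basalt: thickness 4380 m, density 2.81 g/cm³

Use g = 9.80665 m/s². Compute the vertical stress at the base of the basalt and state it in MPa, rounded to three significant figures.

139 MPa

limestone: 2508 kg/m³ × 9.80665 m/s² × 750 m = 1.845×10^7 Pa = 18.45 MPa
basalt: 2810 kg/m³ × 9.80665 m/s² × 4380 m = 1.207×10^8 Pa = 120.7 MPa
Total = 18.45 + 120.7 = 139.14 MPa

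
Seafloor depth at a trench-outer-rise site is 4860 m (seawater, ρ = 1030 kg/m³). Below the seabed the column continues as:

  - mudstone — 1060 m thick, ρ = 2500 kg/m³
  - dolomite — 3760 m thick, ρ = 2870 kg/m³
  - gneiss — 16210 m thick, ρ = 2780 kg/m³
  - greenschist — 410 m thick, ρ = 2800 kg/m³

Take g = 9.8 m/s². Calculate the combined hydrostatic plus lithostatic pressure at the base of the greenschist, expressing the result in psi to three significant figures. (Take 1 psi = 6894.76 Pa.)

seawater: 1030 kg/m³ × 9.8 m/s² × 4860 m = 4.906×10^7 Pa = 7115 psi
mudstone: 2500 kg/m³ × 9.8 m/s² × 1060 m = 2.597×10^7 Pa = 3767 psi
dolomite: 2870 kg/m³ × 9.8 m/s² × 3760 m = 1.058×10^8 Pa = 15338 psi
gneiss: 2780 kg/m³ × 9.8 m/s² × 16210 m = 4.416×10^8 Pa = 64052 psi
greenschist: 2800 kg/m³ × 9.8 m/s² × 410 m = 1.125×10^7 Pa = 1632 psi
Total = 7115 + 3767 + 15338 + 64052 + 1632 = 91904 psi

91900 psi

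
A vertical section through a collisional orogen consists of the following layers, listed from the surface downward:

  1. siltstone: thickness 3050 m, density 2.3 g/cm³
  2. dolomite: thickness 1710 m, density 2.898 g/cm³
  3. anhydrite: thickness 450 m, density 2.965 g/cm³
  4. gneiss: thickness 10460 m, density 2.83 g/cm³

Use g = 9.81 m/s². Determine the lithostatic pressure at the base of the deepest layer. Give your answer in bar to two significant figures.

4200 bar

siltstone: 2300 kg/m³ × 9.81 m/s² × 3050 m = 6.882×10^7 Pa = 688.2 bar
dolomite: 2898 kg/m³ × 9.81 m/s² × 1710 m = 4.861×10^7 Pa = 486.1 bar
anhydrite: 2965 kg/m³ × 9.81 m/s² × 450 m = 1.309×10^7 Pa = 130.9 bar
gneiss: 2830 kg/m³ × 9.81 m/s² × 10460 m = 2.904×10^8 Pa = 2904 bar
Total = 688.2 + 486.1 + 130.9 + 2904 = 4209.1 bar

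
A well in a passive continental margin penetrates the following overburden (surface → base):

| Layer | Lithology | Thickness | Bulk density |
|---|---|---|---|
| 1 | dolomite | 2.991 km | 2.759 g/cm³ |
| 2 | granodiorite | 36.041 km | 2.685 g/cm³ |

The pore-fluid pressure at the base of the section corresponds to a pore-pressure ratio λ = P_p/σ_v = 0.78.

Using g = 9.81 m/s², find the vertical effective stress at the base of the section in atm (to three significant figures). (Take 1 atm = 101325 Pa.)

Overburden (lithostatic) stress σ_v:
dolomite: 2759 kg/m³ × 9.81 m/s² × 2991 m = 8.095×10^7 Pa = 80.95 MPa
granodiorite: 2685 kg/m³ × 9.81 m/s² × 36041 m = 9.493×10^8 Pa = 949.3 MPa
Total = 80.95 + 949.3 = 1030.3 MPa
Pore pressure P_p = λ·σ_v = 0.78 × 1030 MPa = 803.6 MPa
Effective stress σ' = σ_v − P_p = 1030 − 803.6 = 226.66 MPa = 2237.0 atm

2240 atm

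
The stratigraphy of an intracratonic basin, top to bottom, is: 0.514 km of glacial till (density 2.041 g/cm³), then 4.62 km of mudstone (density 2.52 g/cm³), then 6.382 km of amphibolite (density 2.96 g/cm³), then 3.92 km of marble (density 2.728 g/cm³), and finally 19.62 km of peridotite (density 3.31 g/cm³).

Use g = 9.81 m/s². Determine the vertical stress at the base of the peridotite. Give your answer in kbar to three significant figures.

10.5 kbar

glacial till: 2041 kg/m³ × 9.81 m/s² × 514 m = 1.029×10^7 Pa = 0.1029 kbar
mudstone: 2520 kg/m³ × 9.81 m/s² × 4620 m = 1.142×10^8 Pa = 1.142 kbar
amphibolite: 2960 kg/m³ × 9.81 m/s² × 6382 m = 1.853×10^8 Pa = 1.853 kbar
marble: 2728 kg/m³ × 9.81 m/s² × 3920 m = 1.049×10^8 Pa = 1.049 kbar
peridotite: 3310 kg/m³ × 9.81 m/s² × 19620 m = 6.371×10^8 Pa = 6.371 kbar
Total = 0.1029 + 1.142 + 1.853 + 1.049 + 6.371 = 10.518 kbar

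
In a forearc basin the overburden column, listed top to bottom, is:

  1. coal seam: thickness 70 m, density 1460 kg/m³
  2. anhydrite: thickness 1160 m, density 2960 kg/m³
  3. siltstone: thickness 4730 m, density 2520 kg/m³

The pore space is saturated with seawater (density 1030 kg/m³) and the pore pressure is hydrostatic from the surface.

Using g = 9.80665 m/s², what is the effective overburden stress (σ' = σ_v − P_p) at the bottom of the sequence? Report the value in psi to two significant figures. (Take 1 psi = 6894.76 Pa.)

13000 psi

Overburden (lithostatic) stress σ_v:
coal seam: 1460 kg/m³ × 9.80665 m/s² × 70 m = 1.002×10^6 Pa = 1.002 MPa
anhydrite: 2960 kg/m³ × 9.80665 m/s² × 1160 m = 3.367×10^7 Pa = 33.67 MPa
siltstone: 2520 kg/m³ × 9.80665 m/s² × 4730 m = 1.169×10^8 Pa = 116.9 MPa
Total = 1.002 + 33.67 + 116.9 = 151.57 MPa
Pore pressure P_p = 1030 kg/m³ × 9.80665 m/s² × 5960 m = 6.020×10^7 Pa = 60.20 MPa
Effective stress σ' = σ_v − P_p = 151.6 − 60.20 = 91.365 MPa = 13251 psi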